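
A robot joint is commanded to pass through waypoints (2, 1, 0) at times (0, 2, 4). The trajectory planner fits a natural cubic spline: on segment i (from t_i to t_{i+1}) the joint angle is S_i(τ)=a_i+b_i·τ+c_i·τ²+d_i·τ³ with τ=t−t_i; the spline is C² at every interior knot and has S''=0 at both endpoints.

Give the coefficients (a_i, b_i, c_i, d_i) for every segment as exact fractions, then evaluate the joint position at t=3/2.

Δ: Δ0=-1/2, Δ1=-1/2
row 1: diag=8, rhs=0; c'=1/4, d'=0
back: M1=0
M: M0=0, M1=0, M2=0
seg 0: a=2, c=M0/2=0, d=(M1−M0)/(6·2)=0, b=Δ0−h0·(2M0+M1)/6=-1/2
seg 1: a=1, c=M1/2=0, d=(M2−M1)/(6·2)=0, b=Δ1−h1·(2M1+M2)/6=-1/2
t_q=3/2 → seg 0, τ=3/2; S=2+-1/2·τ+0·τ²+0·τ³=5/4

  seg 0: a=2 b=-1/2 c=0 d=0
  seg 1: a=1 b=-1/2 c=0 d=0
S(3/2) = 5/4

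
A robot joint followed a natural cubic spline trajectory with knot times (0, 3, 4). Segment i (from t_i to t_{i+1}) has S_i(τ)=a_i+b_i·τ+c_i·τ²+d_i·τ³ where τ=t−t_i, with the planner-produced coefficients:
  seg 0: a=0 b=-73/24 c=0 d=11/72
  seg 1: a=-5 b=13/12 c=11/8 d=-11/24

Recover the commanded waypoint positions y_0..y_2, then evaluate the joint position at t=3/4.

y_0=0 y_1=-5 y_2=-3
S(3/4) = -1135/512

y_0 = S_0(0) = a_0 = 0
y_1 = S_1(0) = a_1 = -5
y_2 = S_1(1) = -3
t_q=3/4 is in segment 0 (τ=3/4); S_0(τ)=-1135/512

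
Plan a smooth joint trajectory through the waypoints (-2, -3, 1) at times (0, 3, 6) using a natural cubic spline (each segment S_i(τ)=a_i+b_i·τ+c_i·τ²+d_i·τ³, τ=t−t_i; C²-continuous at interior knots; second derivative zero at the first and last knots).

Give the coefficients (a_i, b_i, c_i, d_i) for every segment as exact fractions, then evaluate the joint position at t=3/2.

Δ: Δ0=-1/3, Δ1=4/3
row 1: diag=12, rhs=10; c'=1/4, d'=5/6
back: M1=5/6
M: M0=0, M1=5/6, M2=0
seg 0: a=-2, c=M0/2=0, d=(M1−M0)/(6·3)=5/108, b=Δ0−h0·(2M0+M1)/6=-3/4
seg 1: a=-3, c=M1/2=5/12, d=(M2−M1)/(6·3)=-5/108, b=Δ1−h1·(2M1+M2)/6=1/2
t_q=3/2 → seg 0, τ=3/2; S=-2+-3/4·τ+0·τ²+5/108·τ³=-95/32

  seg 0: a=-2 b=-3/4 c=0 d=5/108
  seg 1: a=-3 b=1/2 c=5/12 d=-5/108
S(3/2) = -95/32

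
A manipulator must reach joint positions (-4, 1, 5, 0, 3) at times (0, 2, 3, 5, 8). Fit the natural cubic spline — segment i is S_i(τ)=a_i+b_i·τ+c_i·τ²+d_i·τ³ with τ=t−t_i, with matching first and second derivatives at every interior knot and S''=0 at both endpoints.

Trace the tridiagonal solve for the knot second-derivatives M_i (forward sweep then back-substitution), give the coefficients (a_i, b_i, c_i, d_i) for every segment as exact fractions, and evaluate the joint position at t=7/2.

  seg 0: a=-4 b=503/326 c=0 d=39/163
  seg 1: a=1 b=1439/326 c=234/163 d=-603/326
  seg 2: a=5 b=283/163 c=-1341/326 d=1301/1304
  seg 3: a=0 b=-895/326 c=1221/652 d=-407/1956
S(7/2) = 51789/10432

Δ: Δ0=5/2, Δ1=4, Δ2=-5/2, Δ3=1
row 1: diag=6, rhs=9; c'=1/6, d'=3/2
row 2: denom=6−1·1/6=35/6; d'=(-39−1·3/2)/(35/6)=-243/35
row 3: denom=10−2·12/35=326/35; d'=(21−2·-243/35)/(326/35)=1221/326
back: M3=1221/326
back: M2=-243/35−12/35·1221/326=-1341/163
back: M1=3/2−1/6·-1341/163=468/163
M: M0=0, M1=468/163, M2=-1341/163, M3=1221/326, M4=0
seg 0: a=-4, c=M0/2=0, d=(M1−M0)/(6·2)=39/163, b=Δ0−h0·(2M0+M1)/6=503/326
seg 1: a=1, c=M1/2=234/163, d=(M2−M1)/(6·1)=-603/326, b=Δ1−h1·(2M1+M2)/6=1439/326
seg 2: a=5, c=M2/2=-1341/326, d=(M3−M2)/(6·2)=1301/1304, b=Δ2−h2·(2M2+M3)/6=283/163
seg 3: a=0, c=M3/2=1221/652, d=(M4−M3)/(6·3)=-407/1956, b=Δ3−h3·(2M3+M4)/6=-895/326
t_q=7/2 → seg 2, τ=1/2; S=5+283/163·τ+-1341/326·τ²+1301/1304·τ³=51789/10432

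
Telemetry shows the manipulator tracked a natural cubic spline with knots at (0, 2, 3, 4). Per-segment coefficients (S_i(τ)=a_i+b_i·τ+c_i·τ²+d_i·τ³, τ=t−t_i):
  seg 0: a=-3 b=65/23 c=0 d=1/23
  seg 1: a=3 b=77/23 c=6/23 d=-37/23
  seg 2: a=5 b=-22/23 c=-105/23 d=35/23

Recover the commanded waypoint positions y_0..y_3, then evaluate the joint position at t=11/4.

y_0 = S_0(0) = a_0 = -3
y_1 = S_1(0) = a_1 = 3
y_2 = S_2(0) = a_2 = 5
y_3 = S_2(1) = 1
t_q=11/4 is in segment 1 (τ=3/4); S_1(τ)=7329/1472

y_0=-3 y_1=3 y_2=5 y_3=1
S(11/4) = 7329/1472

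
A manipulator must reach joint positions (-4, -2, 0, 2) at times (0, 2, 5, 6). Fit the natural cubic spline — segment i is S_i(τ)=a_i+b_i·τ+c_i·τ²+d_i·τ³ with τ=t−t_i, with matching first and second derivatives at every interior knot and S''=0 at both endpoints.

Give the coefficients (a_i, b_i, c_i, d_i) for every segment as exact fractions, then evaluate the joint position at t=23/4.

  seg 0: a=-4 b=253/213 c=0 d=-10/213
  seg 1: a=-2 b=133/213 c=-20/71 d=7/71
  seg 2: a=0 b=340/213 c=43/71 d=-43/213
S(23/4) = 6601/4544

Δ: Δ0=1, Δ1=2/3, Δ2=2
row 1: diag=10, rhs=-2; c'=3/10, d'=-1/5
row 2: denom=8−3·3/10=71/10; d'=(8−3·-1/5)/(71/10)=86/71
back: M2=86/71
back: M1=-1/5−3/10·86/71=-40/71
M: M0=0, M1=-40/71, M2=86/71, M3=0
seg 0: a=-4, c=M0/2=0, d=(M1−M0)/(6·2)=-10/213, b=Δ0−h0·(2M0+M1)/6=253/213
seg 1: a=-2, c=M1/2=-20/71, d=(M2−M1)/(6·3)=7/71, b=Δ1−h1·(2M1+M2)/6=133/213
seg 2: a=0, c=M2/2=43/71, d=(M3−M2)/(6·1)=-43/213, b=Δ2−h2·(2M2+M3)/6=340/213
t_q=23/4 → seg 2, τ=3/4; S=0+340/213·τ+43/71·τ²+-43/213·τ³=6601/4544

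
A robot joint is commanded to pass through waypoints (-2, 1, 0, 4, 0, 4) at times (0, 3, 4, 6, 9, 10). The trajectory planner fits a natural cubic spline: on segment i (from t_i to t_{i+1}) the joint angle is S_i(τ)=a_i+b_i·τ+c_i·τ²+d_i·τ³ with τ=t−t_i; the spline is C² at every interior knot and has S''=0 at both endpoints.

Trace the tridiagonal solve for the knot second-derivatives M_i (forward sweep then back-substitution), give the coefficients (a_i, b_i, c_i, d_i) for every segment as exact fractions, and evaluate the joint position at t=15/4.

  seg 0: a=-2 b=6340/3081 c=0 d=-3259/27729
  seg 1: a=1 b=-3437/3081 c=-3259/3081 d=1205/1027
  seg 2: a=0 b=890/3081 c=7586/3081 d=-825/1027
  seg 3: a=4 b=118/237 c=-7264/3081 d=16150/27729
  seg 4: a=0 b=6400/3081 c=2962/1027 d=-2962/3081
S(15/4) = 4163/65728

Δ: Δ0=1, Δ1=-1, Δ2=2, Δ3=-4/3, Δ4=4
row 1: diag=8, rhs=-12; c'=1/8, d'=-3/2
row 2: denom=6−1·1/8=47/8; d'=(18−1·-3/2)/(47/8)=156/47
row 3: denom=10−2·16/47=438/47; d'=(-20−2·156/47)/(438/47)=-626/219
row 4: denom=8−3·47/146=1027/146; d'=(32−3·-626/219)/(1027/146)=5924/1027
back: M4=5924/1027
back: M3=-626/219−47/146·5924/1027=-14528/3081
back: M2=156/47−16/47·-14528/3081=15172/3081
back: M1=-3/2−1/8·15172/3081=-6518/3081
M: M0=0, M1=-6518/3081, M2=15172/3081, M3=-14528/3081, M4=5924/1027, M5=0
seg 0: a=-2, c=M0/2=0, d=(M1−M0)/(6·3)=-3259/27729, b=Δ0−h0·(2M0+M1)/6=6340/3081
seg 1: a=1, c=M1/2=-3259/3081, d=(M2−M1)/(6·1)=1205/1027, b=Δ1−h1·(2M1+M2)/6=-3437/3081
seg 2: a=0, c=M2/2=7586/3081, d=(M3−M2)/(6·2)=-825/1027, b=Δ2−h2·(2M2+M3)/6=890/3081
seg 3: a=4, c=M3/2=-7264/3081, d=(M4−M3)/(6·3)=16150/27729, b=Δ3−h3·(2M3+M4)/6=118/237
seg 4: a=0, c=M4/2=2962/1027, d=(M5−M4)/(6·1)=-2962/3081, b=Δ4−h4·(2M4+M5)/6=6400/3081
t_q=15/4 → seg 1, τ=3/4; S=1+-3437/3081·τ+-3259/3081·τ²+1205/1027·τ³=4163/65728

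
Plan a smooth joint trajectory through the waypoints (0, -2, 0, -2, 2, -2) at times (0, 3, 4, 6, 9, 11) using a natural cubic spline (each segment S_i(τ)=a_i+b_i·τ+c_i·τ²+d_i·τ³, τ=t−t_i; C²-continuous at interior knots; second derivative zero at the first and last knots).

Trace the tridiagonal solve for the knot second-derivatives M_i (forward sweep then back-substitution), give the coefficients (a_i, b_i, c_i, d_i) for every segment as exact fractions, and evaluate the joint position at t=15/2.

Δ: Δ0=-2/3, Δ1=2, Δ2=-1, Δ3=4/3, Δ4=-2
row 1: diag=8, rhs=16; c'=1/8, d'=2
row 2: denom=6−1·1/8=47/8; d'=(-18−1·2)/(47/8)=-160/47
row 3: denom=10−2·16/47=438/47; d'=(14−2·-160/47)/(438/47)=163/73
row 4: denom=10−3·47/146=1319/146; d'=(-20−3·163/73)/(1319/146)=-3898/1319
back: M4=-3898/1319
back: M3=163/73−47/146·-3898/1319=4200/1319
back: M2=-160/47−16/47·4200/1319=-5920/1319
back: M1=2−1/8·-5920/1319=3378/1319
M: M0=0, M1=3378/1319, M2=-5920/1319, M3=4200/1319, M4=-3898/1319, M5=0
seg 0: a=0, c=M0/2=0, d=(M1−M0)/(6·3)=563/3957, b=Δ0−h0·(2M0+M1)/6=-7705/3957
seg 1: a=-2, c=M1/2=1689/1319, d=(M2−M1)/(6·1)=-4649/3957, b=Δ1−h1·(2M1+M2)/6=7496/3957
seg 2: a=0, c=M2/2=-2960/1319, d=(M3−M2)/(6·2)=2530/3957, b=Δ2−h2·(2M2+M3)/6=3683/3957
seg 3: a=-2, c=M3/2=2100/1319, d=(M4−M3)/(6·3)=-4049/11871, b=Δ3−h3·(2M3+M4)/6=-1477/3957
seg 4: a=2, c=M4/2=-1949/1319, d=(M5−M4)/(6·2)=1949/7914, b=Δ4−h4·(2M4+M5)/6=-118/3957
t_q=15/2 → seg 3, τ=3/2; S=-2+-1477/3957·τ+2100/1319·τ²+-4049/11871·τ³=-1359/10552

  seg 0: a=0 b=-7705/3957 c=0 d=563/3957
  seg 1: a=-2 b=7496/3957 c=1689/1319 d=-4649/3957
  seg 2: a=0 b=3683/3957 c=-2960/1319 d=2530/3957
  seg 3: a=-2 b=-1477/3957 c=2100/1319 d=-4049/11871
  seg 4: a=2 b=-118/3957 c=-1949/1319 d=1949/7914
S(15/2) = -1359/10552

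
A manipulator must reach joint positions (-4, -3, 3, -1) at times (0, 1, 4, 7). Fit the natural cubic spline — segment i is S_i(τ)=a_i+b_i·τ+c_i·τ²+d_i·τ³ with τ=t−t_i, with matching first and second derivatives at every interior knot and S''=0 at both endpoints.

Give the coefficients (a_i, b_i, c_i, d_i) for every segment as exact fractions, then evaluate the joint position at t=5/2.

Δ: Δ0=1, Δ1=2, Δ2=-4/3
row 1: diag=8, rhs=6; c'=3/8, d'=3/4
row 2: denom=12−3·3/8=87/8; d'=(-20−3·3/4)/(87/8)=-178/87
back: M2=-178/87
back: M1=3/4−3/8·-178/87=44/29
M: M0=0, M1=44/29, M2=-178/87, M3=0
seg 0: a=-4, c=M0/2=0, d=(M1−M0)/(6·1)=22/87, b=Δ0−h0·(2M0+M1)/6=65/87
seg 1: a=-3, c=M1/2=22/29, d=(M2−M1)/(6·3)=-155/783, b=Δ1−h1·(2M1+M2)/6=131/87
seg 2: a=3, c=M2/2=-89/87, d=(M3−M2)/(6·3)=89/783, b=Δ2−h2·(2M2+M3)/6=62/87
t_q=5/2 → seg 1, τ=3/2; S=-3+131/87·τ+22/29·τ²+-155/783·τ³=69/232

  seg 0: a=-4 b=65/87 c=0 d=22/87
  seg 1: a=-3 b=131/87 c=22/29 d=-155/783
  seg 2: a=3 b=62/87 c=-89/87 d=89/783
S(5/2) = 69/232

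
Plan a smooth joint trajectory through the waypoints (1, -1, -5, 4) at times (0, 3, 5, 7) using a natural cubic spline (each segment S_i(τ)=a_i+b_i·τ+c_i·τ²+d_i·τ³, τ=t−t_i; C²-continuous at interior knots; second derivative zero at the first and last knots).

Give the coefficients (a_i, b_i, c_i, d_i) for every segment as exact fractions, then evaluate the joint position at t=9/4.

  seg 0: a=1 b=61/228 c=0 d=-71/684
  seg 1: a=-1 b=-289/114 c=-71/76 d=137/228
  seg 2: a=-5 b=107/114 c=203/76 d=-203/456
S(9/4) = 2041/4864

Δ: Δ0=-2/3, Δ1=-2, Δ2=9/2
row 1: diag=10, rhs=-8; c'=1/5, d'=-4/5
row 2: denom=8−2·1/5=38/5; d'=(39−2·-4/5)/(38/5)=203/38
back: M2=203/38
back: M1=-4/5−1/5·203/38=-71/38
M: M0=0, M1=-71/38, M2=203/38, M3=0
seg 0: a=1, c=M0/2=0, d=(M1−M0)/(6·3)=-71/684, b=Δ0−h0·(2M0+M1)/6=61/228
seg 1: a=-1, c=M1/2=-71/76, d=(M2−M1)/(6·2)=137/228, b=Δ1−h1·(2M1+M2)/6=-289/114
seg 2: a=-5, c=M2/2=203/76, d=(M3−M2)/(6·2)=-203/456, b=Δ2−h2·(2M2+M3)/6=107/114
t_q=9/4 → seg 0, τ=9/4; S=1+61/228·τ+0·τ²+-71/684·τ³=2041/4864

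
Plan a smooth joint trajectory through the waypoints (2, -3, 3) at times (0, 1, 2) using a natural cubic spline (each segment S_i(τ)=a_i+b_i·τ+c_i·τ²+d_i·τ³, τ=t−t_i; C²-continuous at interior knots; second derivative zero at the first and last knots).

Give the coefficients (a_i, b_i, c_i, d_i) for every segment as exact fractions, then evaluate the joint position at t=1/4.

  seg 0: a=2 b=-31/4 c=0 d=11/4
  seg 1: a=-3 b=1/2 c=33/4 d=-11/4
S(1/4) = 27/256

Δ: Δ0=-5, Δ1=6
row 1: diag=4, rhs=66; c'=1/4, d'=33/2
back: M1=33/2
M: M0=0, M1=33/2, M2=0
seg 0: a=2, c=M0/2=0, d=(M1−M0)/(6·1)=11/4, b=Δ0−h0·(2M0+M1)/6=-31/4
seg 1: a=-3, c=M1/2=33/4, d=(M2−M1)/(6·1)=-11/4, b=Δ1−h1·(2M1+M2)/6=1/2
t_q=1/4 → seg 0, τ=1/4; S=2+-31/4·τ+0·τ²+11/4·τ³=27/256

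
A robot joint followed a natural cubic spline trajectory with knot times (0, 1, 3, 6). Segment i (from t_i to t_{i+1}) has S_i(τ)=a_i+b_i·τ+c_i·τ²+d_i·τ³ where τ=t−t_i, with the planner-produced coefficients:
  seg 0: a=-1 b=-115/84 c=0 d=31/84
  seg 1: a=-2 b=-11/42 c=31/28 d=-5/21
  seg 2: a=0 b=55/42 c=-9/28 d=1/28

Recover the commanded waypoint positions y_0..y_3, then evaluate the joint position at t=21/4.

y_0=-1 y_1=-2 y_2=0 y_3=2
S(21/4) = 3093/1792

y_0 = S_0(0) = a_0 = -1
y_1 = S_1(0) = a_1 = -2
y_2 = S_2(0) = a_2 = 0
y_3 = S_2(3) = 2
t_q=21/4 is in segment 2 (τ=9/4); S_2(τ)=3093/1792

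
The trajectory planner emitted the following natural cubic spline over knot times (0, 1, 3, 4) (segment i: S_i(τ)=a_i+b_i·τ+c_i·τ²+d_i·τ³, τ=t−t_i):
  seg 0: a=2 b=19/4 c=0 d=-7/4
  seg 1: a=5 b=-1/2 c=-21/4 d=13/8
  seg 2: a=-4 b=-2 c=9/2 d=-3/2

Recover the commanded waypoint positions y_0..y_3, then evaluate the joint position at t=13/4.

y_0=2 y_1=5 y_2=-4 y_3=-3
S(13/4) = -543/128

y_0 = S_0(0) = a_0 = 2
y_1 = S_1(0) = a_1 = 5
y_2 = S_2(0) = a_2 = -4
y_3 = S_2(1) = -3
t_q=13/4 is in segment 2 (τ=1/4); S_2(τ)=-543/128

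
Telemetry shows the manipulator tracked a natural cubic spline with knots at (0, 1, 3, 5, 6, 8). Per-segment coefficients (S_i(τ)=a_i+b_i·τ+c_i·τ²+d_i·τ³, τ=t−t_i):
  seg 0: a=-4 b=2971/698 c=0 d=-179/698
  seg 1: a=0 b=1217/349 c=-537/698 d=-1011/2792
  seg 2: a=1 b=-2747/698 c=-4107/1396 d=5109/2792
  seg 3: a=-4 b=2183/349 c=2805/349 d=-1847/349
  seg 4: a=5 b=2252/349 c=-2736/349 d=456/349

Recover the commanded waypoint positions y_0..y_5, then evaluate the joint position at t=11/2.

y_0=-4 y_1=0 y_2=1 y_3=-4 y_4=5 y_5=-3
S(11/2) = 1327/2792

y_0 = S_0(0) = a_0 = -4
y_1 = S_1(0) = a_1 = 0
y_2 = S_2(0) = a_2 = 1
y_3 = S_3(0) = a_3 = -4
y_4 = S_4(0) = a_4 = 5
y_5 = S_4(2) = -3
t_q=11/2 is in segment 3 (τ=1/2); S_3(τ)=1327/2792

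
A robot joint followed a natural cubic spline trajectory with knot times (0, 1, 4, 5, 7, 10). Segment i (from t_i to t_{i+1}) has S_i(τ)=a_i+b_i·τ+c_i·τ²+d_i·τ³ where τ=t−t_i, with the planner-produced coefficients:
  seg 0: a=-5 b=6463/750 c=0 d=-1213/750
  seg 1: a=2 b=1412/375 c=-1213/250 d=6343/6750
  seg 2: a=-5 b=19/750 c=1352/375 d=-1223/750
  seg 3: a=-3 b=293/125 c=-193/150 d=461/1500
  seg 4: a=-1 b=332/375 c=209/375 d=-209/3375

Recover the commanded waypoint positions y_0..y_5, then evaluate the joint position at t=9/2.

y_0=-5 y_1=2 y_2=-5 y_3=-3 y_4=-1 y_5=5
S(9/2) = -25739/6000

y_0 = S_0(0) = a_0 = -5
y_1 = S_1(0) = a_1 = 2
y_2 = S_2(0) = a_2 = -5
y_3 = S_3(0) = a_3 = -3
y_4 = S_4(0) = a_4 = -1
y_5 = S_4(3) = 5
t_q=9/2 is in segment 2 (τ=1/2); S_2(τ)=-25739/6000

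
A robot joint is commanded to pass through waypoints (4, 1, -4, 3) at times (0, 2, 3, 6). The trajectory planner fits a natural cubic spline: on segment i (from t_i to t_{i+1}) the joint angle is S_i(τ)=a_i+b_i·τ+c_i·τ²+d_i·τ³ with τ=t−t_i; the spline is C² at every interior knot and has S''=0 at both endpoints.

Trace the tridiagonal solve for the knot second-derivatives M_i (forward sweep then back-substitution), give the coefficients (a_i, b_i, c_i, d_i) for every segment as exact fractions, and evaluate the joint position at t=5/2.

  seg 0: a=4 b=1/282 c=0 d=-53/141
  seg 1: a=1 b=-1271/282 c=-106/47 d=497/282
  seg 2: a=-4 b=-526/141 c=285/94 d=-95/282
S(5/2) = -1201/752

Δ: Δ0=-3/2, Δ1=-5, Δ2=7/3
row 1: diag=6, rhs=-21; c'=1/6, d'=-7/2
row 2: denom=8−1·1/6=47/6; d'=(44−1·-7/2)/(47/6)=285/47
back: M2=285/47
back: M1=-7/2−1/6·285/47=-212/47
M: M0=0, M1=-212/47, M2=285/47, M3=0
seg 0: a=4, c=M0/2=0, d=(M1−M0)/(6·2)=-53/141, b=Δ0−h0·(2M0+M1)/6=1/282
seg 1: a=1, c=M1/2=-106/47, d=(M2−M1)/(6·1)=497/282, b=Δ1−h1·(2M1+M2)/6=-1271/282
seg 2: a=-4, c=M2/2=285/94, d=(M3−M2)/(6·3)=-95/282, b=Δ2−h2·(2M2+M3)/6=-526/141
t_q=5/2 → seg 1, τ=1/2; S=1+-1271/282·τ+-106/47·τ²+497/282·τ³=-1201/752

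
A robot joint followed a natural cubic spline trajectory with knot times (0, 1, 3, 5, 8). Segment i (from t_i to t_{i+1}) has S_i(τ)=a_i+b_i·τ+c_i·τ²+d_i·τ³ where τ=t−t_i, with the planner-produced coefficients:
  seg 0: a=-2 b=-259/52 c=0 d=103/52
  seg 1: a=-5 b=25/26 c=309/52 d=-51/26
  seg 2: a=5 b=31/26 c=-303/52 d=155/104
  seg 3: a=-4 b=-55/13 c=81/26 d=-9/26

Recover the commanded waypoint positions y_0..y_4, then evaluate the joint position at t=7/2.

y_0=-2 y_1=-5 y_2=5 y_3=-4 y_4=2
S(7/2) = 3599/832

y_0 = S_0(0) = a_0 = -2
y_1 = S_1(0) = a_1 = -5
y_2 = S_2(0) = a_2 = 5
y_3 = S_3(0) = a_3 = -4
y_4 = S_3(3) = 2
t_q=7/2 is in segment 2 (τ=1/2); S_2(τ)=3599/832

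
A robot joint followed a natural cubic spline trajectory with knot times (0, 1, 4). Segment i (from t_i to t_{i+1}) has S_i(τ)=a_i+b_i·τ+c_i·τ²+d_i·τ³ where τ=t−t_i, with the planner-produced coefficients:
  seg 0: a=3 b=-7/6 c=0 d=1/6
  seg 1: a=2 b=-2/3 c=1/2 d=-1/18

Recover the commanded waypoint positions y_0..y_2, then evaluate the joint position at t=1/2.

y_0 = S_0(0) = a_0 = 3
y_1 = S_1(0) = a_1 = 2
y_2 = S_1(3) = 3
t_q=1/2 is in segment 0 (τ=1/2); S_0(τ)=39/16

y_0=3 y_1=2 y_2=3
S(1/2) = 39/16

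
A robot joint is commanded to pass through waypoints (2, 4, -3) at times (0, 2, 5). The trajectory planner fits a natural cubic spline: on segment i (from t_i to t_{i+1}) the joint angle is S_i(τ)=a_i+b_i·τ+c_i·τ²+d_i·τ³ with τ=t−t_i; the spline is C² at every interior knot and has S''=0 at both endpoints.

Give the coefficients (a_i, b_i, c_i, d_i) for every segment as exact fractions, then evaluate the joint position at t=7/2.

  seg 0: a=2 b=5/3 c=0 d=-1/6
  seg 1: a=4 b=-1/3 c=-1 d=1/9
S(7/2) = 13/8

Δ: Δ0=1, Δ1=-7/3
row 1: diag=10, rhs=-20; c'=3/10, d'=-2
back: M1=-2
M: M0=0, M1=-2, M2=0
seg 0: a=2, c=M0/2=0, d=(M1−M0)/(6·2)=-1/6, b=Δ0−h0·(2M0+M1)/6=5/3
seg 1: a=4, c=M1/2=-1, d=(M2−M1)/(6·3)=1/9, b=Δ1−h1·(2M1+M2)/6=-1/3
t_q=7/2 → seg 1, τ=3/2; S=4+-1/3·τ+-1·τ²+1/9·τ³=13/8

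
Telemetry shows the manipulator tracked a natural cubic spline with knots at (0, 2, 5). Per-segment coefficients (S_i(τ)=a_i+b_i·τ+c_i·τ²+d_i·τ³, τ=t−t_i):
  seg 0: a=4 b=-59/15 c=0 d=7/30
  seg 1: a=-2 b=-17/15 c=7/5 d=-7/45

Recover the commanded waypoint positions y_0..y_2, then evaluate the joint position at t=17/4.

y_0 = S_0(0) = a_0 = 4
y_1 = S_1(0) = a_1 = -2
y_2 = S_1(3) = 3
t_q=17/4 is in segment 1 (τ=9/4); S_1(τ)=49/64

y_0=4 y_1=-2 y_2=3
S(17/4) = 49/64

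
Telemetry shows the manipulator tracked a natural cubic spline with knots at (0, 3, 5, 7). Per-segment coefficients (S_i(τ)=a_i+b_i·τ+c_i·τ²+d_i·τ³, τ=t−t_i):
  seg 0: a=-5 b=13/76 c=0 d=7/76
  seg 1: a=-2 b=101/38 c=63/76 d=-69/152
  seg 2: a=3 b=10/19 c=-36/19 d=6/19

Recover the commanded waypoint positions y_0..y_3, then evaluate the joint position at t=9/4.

y_0=-5 y_1=-2 y_2=3 y_3=-1
S(9/4) = -17345/4864

y_0 = S_0(0) = a_0 = -5
y_1 = S_1(0) = a_1 = -2
y_2 = S_2(0) = a_2 = 3
y_3 = S_2(2) = -1
t_q=9/4 is in segment 0 (τ=9/4); S_0(τ)=-17345/4864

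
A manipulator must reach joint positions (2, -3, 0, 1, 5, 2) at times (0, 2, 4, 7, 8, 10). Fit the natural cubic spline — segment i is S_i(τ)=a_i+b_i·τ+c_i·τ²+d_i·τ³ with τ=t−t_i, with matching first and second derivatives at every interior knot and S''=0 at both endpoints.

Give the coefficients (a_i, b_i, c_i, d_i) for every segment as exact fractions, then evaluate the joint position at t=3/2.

  seg 0: a=2 b=-17591/4710 c=0 d=727/2355
  seg 1: a=-3 b=-143/4710 c=1454/785 d=-256/471
  seg 2: a=0 b=4033/4710 c=-1106/785 d=1163/2826
  seg 3: a=1 b=8276/2355 c=3603/1570 d=-8521/4710
  seg 4: a=5 b=12607/4710 c=-2459/785 d=2459/4710
S(3/2) = -16079/6280

Δ: Δ0=-5/2, Δ1=3/2, Δ2=1/3, Δ3=4, Δ4=-3/2
row 1: diag=8, rhs=24; c'=1/4, d'=3
row 2: denom=10−2·1/4=19/2; d'=(-7−2·3)/(19/2)=-26/19
row 3: denom=8−3·6/19=134/19; d'=(22−3·-26/19)/(134/19)=248/67
row 4: denom=6−1·19/134=785/134; d'=(-33−1·248/67)/(785/134)=-4918/785
back: M4=-4918/785
back: M3=248/67−19/134·-4918/785=3603/785
back: M2=-26/19−6/19·3603/785=-2212/785
back: M1=3−1/4·-2212/785=2908/785
M: M0=0, M1=2908/785, M2=-2212/785, M3=3603/785, M4=-4918/785, M5=0
seg 0: a=2, c=M0/2=0, d=(M1−M0)/(6·2)=727/2355, b=Δ0−h0·(2M0+M1)/6=-17591/4710
seg 1: a=-3, c=M1/2=1454/785, d=(M2−M1)/(6·2)=-256/471, b=Δ1−h1·(2M1+M2)/6=-143/4710
seg 2: a=0, c=M2/2=-1106/785, d=(M3−M2)/(6·3)=1163/2826, b=Δ2−h2·(2M2+M3)/6=4033/4710
seg 3: a=1, c=M3/2=3603/1570, d=(M4−M3)/(6·1)=-8521/4710, b=Δ3−h3·(2M3+M4)/6=8276/2355
seg 4: a=5, c=M4/2=-2459/785, d=(M5−M4)/(6·2)=2459/4710, b=Δ4−h4·(2M4+M5)/6=12607/4710
t_q=3/2 → seg 0, τ=3/2; S=2+-17591/4710·τ+0·τ²+727/2355·τ³=-16079/6280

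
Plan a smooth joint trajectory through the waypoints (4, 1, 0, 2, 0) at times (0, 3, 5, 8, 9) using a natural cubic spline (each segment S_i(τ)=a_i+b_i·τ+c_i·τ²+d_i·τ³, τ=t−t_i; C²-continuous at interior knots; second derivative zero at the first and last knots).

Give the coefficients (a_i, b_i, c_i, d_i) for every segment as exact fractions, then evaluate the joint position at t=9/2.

  seg 0: a=4 b=-1361/1356 c=0 d=5/12204
  seg 1: a=1 b=-673/678 c=5/1356 d=329/2712
  seg 2: a=0 b=54/113 c=248/339 d=-680/3051
  seg 3: a=2 b=-130/113 c=-144/113 d=48/113
S(9/2) = -515/7232

Δ: Δ0=-1, Δ1=-1/2, Δ2=2/3, Δ3=-2
row 1: diag=10, rhs=3; c'=1/5, d'=3/10
row 2: denom=10−2·1/5=48/5; d'=(7−2·3/10)/(48/5)=2/3
row 3: denom=8−3·5/16=113/16; d'=(-16−3·2/3)/(113/16)=-288/113
back: M3=-288/113
back: M2=2/3−5/16·-288/113=496/339
back: M1=3/10−1/5·496/339=5/678
M: M0=0, M1=5/678, M2=496/339, M3=-288/113, M4=0
seg 0: a=4, c=M0/2=0, d=(M1−M0)/(6·3)=5/12204, b=Δ0−h0·(2M0+M1)/6=-1361/1356
seg 1: a=1, c=M1/2=5/1356, d=(M2−M1)/(6·2)=329/2712, b=Δ1−h1·(2M1+M2)/6=-673/678
seg 2: a=0, c=M2/2=248/339, d=(M3−M2)/(6·3)=-680/3051, b=Δ2−h2·(2M2+M3)/6=54/113
seg 3: a=2, c=M3/2=-144/113, d=(M4−M3)/(6·1)=48/113, b=Δ3−h3·(2M3+M4)/6=-130/113
t_q=9/2 → seg 1, τ=3/2; S=1+-673/678·τ+5/1356·τ²+329/2712·τ³=-515/7232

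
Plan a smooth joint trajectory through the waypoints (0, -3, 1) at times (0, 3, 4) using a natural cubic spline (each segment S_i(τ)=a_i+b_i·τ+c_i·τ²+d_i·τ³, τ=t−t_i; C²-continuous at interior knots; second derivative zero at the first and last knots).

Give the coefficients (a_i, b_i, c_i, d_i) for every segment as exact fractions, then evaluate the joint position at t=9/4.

  seg 0: a=0 b=-23/8 c=0 d=5/24
  seg 1: a=-3 b=11/4 c=15/8 d=-5/8
S(9/4) = -2097/512

Δ: Δ0=-1, Δ1=4
row 1: diag=8, rhs=30; c'=1/8, d'=15/4
back: M1=15/4
M: M0=0, M1=15/4, M2=0
seg 0: a=0, c=M0/2=0, d=(M1−M0)/(6·3)=5/24, b=Δ0−h0·(2M0+M1)/6=-23/8
seg 1: a=-3, c=M1/2=15/8, d=(M2−M1)/(6·1)=-5/8, b=Δ1−h1·(2M1+M2)/6=11/4
t_q=9/4 → seg 0, τ=9/4; S=0+-23/8·τ+0·τ²+5/24·τ³=-2097/512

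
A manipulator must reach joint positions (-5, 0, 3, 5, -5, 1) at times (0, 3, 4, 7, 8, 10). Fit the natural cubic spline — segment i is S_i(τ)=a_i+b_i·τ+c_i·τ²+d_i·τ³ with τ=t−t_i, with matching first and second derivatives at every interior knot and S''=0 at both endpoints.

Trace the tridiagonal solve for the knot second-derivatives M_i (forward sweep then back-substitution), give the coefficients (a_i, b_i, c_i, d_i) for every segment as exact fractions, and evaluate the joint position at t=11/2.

  seg 0: a=-5 b=1097/843 c=0 d=308/7587
  seg 1: a=0 b=2021/843 c=308/843 d=200/843
  seg 2: a=3 b=1079/281 c=908/843 d=-5399/7587
  seg 3: a=5 b=-2504/281 c=-1497/281 d=1191/281
  seg 4: a=-5 b=-1925/281 c=2076/281 d=-346/281
S(11/2) = 19741/2248

Δ: Δ0=5/3, Δ1=3, Δ2=2/3, Δ3=-10, Δ4=3
row 1: diag=8, rhs=8; c'=1/8, d'=1
row 2: denom=8−1·1/8=63/8; d'=(-14−1·1)/(63/8)=-40/21
row 3: denom=8−3·8/21=48/7; d'=(-64−3·-40/21)/(48/7)=-17/2
row 4: denom=6−1·7/48=281/48; d'=(78−1·-17/2)/(281/48)=4152/281
back: M4=4152/281
back: M3=-17/2−7/48·4152/281=-2994/281
back: M2=-40/21−8/21·-2994/281=1816/843
back: M1=1−1/8·1816/843=616/843
M: M0=0, M1=616/843, M2=1816/843, M3=-2994/281, M4=4152/281, M5=0
seg 0: a=-5, c=M0/2=0, d=(M1−M0)/(6·3)=308/7587, b=Δ0−h0·(2M0+M1)/6=1097/843
seg 1: a=0, c=M1/2=308/843, d=(M2−M1)/(6·1)=200/843, b=Δ1−h1·(2M1+M2)/6=2021/843
seg 2: a=3, c=M2/2=908/843, d=(M3−M2)/(6·3)=-5399/7587, b=Δ2−h2·(2M2+M3)/6=1079/281
seg 3: a=5, c=M3/2=-1497/281, d=(M4−M3)/(6·1)=1191/281, b=Δ3−h3·(2M3+M4)/6=-2504/281
seg 4: a=-5, c=M4/2=2076/281, d=(M5−M4)/(6·2)=-346/281, b=Δ4−h4·(2M4+M5)/6=-1925/281
t_q=11/2 → seg 2, τ=3/2; S=3+1079/281·τ+908/843·τ²+-5399/7587·τ³=19741/2248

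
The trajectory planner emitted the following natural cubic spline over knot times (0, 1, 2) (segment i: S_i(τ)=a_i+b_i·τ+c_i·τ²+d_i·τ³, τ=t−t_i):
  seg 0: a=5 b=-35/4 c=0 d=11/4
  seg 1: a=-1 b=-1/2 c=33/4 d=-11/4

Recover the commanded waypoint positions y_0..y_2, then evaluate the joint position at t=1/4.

y_0 = S_0(0) = a_0 = 5
y_1 = S_1(0) = a_1 = -1
y_2 = S_1(1) = 4
t_q=1/4 is in segment 0 (τ=1/4); S_0(τ)=731/256

y_0=5 y_1=-1 y_2=4
S(1/4) = 731/256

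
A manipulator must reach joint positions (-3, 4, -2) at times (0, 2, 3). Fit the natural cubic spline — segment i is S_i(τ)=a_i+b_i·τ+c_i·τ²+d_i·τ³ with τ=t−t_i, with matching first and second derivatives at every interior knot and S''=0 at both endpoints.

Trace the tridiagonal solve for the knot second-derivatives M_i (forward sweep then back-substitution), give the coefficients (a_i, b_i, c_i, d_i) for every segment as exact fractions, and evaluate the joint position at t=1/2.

  seg 0: a=-3 b=20/3 c=0 d=-19/24
  seg 1: a=4 b=-17/6 c=-19/4 d=19/12
S(1/2) = 15/64

Δ: Δ0=7/2, Δ1=-6
row 1: diag=6, rhs=-57; c'=1/6, d'=-19/2
back: M1=-19/2
M: M0=0, M1=-19/2, M2=0
seg 0: a=-3, c=M0/2=0, d=(M1−M0)/(6·2)=-19/24, b=Δ0−h0·(2M0+M1)/6=20/3
seg 1: a=4, c=M1/2=-19/4, d=(M2−M1)/(6·1)=19/12, b=Δ1−h1·(2M1+M2)/6=-17/6
t_q=1/2 → seg 0, τ=1/2; S=-3+20/3·τ+0·τ²+-19/24·τ³=15/64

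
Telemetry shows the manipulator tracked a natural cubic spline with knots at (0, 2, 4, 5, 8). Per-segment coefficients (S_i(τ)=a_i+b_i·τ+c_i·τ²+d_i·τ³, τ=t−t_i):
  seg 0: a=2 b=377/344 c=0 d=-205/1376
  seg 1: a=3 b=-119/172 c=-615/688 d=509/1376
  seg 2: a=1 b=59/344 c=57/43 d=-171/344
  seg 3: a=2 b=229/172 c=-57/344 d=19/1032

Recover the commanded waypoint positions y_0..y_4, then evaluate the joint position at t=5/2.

y_0 = S_0(0) = a_0 = 2
y_1 = S_1(0) = a_1 = 3
y_2 = S_2(0) = a_2 = 1
y_3 = S_3(0) = a_3 = 2
y_4 = S_3(3) = 5
t_q=5/2 is in segment 1 (τ=1/2); S_1(τ)=27265/11008

y_0=2 y_1=3 y_2=1 y_3=2 y_4=5
S(5/2) = 27265/11008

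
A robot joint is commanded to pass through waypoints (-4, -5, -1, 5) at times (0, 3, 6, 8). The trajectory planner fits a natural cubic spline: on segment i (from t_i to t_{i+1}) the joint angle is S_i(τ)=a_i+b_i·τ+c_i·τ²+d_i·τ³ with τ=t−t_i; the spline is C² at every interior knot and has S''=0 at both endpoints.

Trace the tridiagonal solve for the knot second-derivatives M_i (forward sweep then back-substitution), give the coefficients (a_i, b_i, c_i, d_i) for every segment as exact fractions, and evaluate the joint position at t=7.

Δ: Δ0=-1/3, Δ1=4/3, Δ2=3
row 1: diag=12, rhs=10; c'=1/4, d'=5/6
row 2: denom=10−3·1/4=37/4; d'=(10−3·5/6)/(37/4)=30/37
back: M2=30/37
back: M1=5/6−1/4·30/37=70/111
M: M0=0, M1=70/111, M2=30/37, M3=0
seg 0: a=-4, c=M0/2=0, d=(M1−M0)/(6·3)=35/999, b=Δ0−h0·(2M0+M1)/6=-24/37
seg 1: a=-5, c=M1/2=35/111, d=(M2−M1)/(6·3)=10/999, b=Δ1−h1·(2M1+M2)/6=11/37
seg 2: a=-1, c=M2/2=15/37, d=(M3−M2)/(6·2)=-5/74, b=Δ2−h2·(2M2+M3)/6=91/37
t_q=7 → seg 2, τ=1; S=-1+91/37·τ+15/37·τ²+-5/74·τ³=133/74

  seg 0: a=-4 b=-24/37 c=0 d=35/999
  seg 1: a=-5 b=11/37 c=35/111 d=10/999
  seg 2: a=-1 b=91/37 c=15/37 d=-5/74
S(7) = 133/74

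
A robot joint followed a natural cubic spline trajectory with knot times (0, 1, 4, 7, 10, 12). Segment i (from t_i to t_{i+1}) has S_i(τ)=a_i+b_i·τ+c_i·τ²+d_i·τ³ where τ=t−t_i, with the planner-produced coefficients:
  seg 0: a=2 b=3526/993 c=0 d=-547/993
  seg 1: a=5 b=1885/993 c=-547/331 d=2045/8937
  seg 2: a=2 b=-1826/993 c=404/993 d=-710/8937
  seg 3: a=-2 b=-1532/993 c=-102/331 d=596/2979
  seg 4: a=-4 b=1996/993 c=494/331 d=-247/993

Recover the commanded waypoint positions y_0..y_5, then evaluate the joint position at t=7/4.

y_0=2 y_1=5 y_2=2 y_3=-2 y_4=-4 y_5=4
S(7/4) = 118433/21184

y_0 = S_0(0) = a_0 = 2
y_1 = S_1(0) = a_1 = 5
y_2 = S_2(0) = a_2 = 2
y_3 = S_3(0) = a_3 = -2
y_4 = S_4(0) = a_4 = -4
y_5 = S_4(2) = 4
t_q=7/4 is in segment 1 (τ=3/4); S_1(τ)=118433/21184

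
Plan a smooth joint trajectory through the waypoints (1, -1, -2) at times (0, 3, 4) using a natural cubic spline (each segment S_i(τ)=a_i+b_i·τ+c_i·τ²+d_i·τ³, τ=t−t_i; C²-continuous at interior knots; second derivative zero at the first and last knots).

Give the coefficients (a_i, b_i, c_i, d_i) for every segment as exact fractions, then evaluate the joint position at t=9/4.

Δ: Δ0=-2/3, Δ1=-1
row 1: diag=8, rhs=-2; c'=1/8, d'=-1/4
back: M1=-1/4
M: M0=0, M1=-1/4, M2=0
seg 0: a=1, c=M0/2=0, d=(M1−M0)/(6·3)=-1/72, b=Δ0−h0·(2M0+M1)/6=-13/24
seg 1: a=-1, c=M1/2=-1/8, d=(M2−M1)/(6·1)=1/24, b=Δ1−h1·(2M1+M2)/6=-11/12
t_q=9/4 → seg 0, τ=9/4; S=1+-13/24·τ+0·τ²+-1/72·τ³=-193/512

  seg 0: a=1 b=-13/24 c=0 d=-1/72
  seg 1: a=-1 b=-11/12 c=-1/8 d=1/24
S(9/4) = -193/512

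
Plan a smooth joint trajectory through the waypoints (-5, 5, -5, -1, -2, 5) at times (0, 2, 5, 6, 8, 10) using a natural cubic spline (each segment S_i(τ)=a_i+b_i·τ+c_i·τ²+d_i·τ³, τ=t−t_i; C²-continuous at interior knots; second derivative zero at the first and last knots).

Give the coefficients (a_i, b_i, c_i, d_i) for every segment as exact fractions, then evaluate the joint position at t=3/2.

  seg 0: a=-5 b=17365/2283 c=0 d=-2975/4566
  seg 1: a=5 b=-485/2283 c=-2975/761 d=6550/6849
  seg 2: a=-5 b=4915/2283 c=3575/761 d=-6508/2283
  seg 3: a=-1 b=6841/2283 c=-2933/761 d=19231/18264
  seg 4: a=-2 b=983/4566 c=7499/3044 d=-7499/18264
S(3/2) = 51265/12176

Δ: Δ0=5, Δ1=-10/3, Δ2=4, Δ3=-1/2, Δ4=7/2
row 1: diag=10, rhs=-50; c'=3/10, d'=-5
row 2: denom=8−3·3/10=71/10; d'=(44−3·-5)/(71/10)=590/71
row 3: denom=6−1·10/71=416/71; d'=(-27−1·590/71)/(416/71)=-2507/416
row 4: denom=8−2·71/208=761/104; d'=(24−2·-2507/416)/(761/104)=7499/1522
back: M4=7499/1522
back: M3=-2507/416−71/208·7499/1522=-5866/761
back: M2=590/71−10/71·-5866/761=7150/761
back: M1=-5−3/10·7150/761=-5950/761
M: M0=0, M1=-5950/761, M2=7150/761, M3=-5866/761, M4=7499/1522, M5=0
seg 0: a=-5, c=M0/2=0, d=(M1−M0)/(6·2)=-2975/4566, b=Δ0−h0·(2M0+M1)/6=17365/2283
seg 1: a=5, c=M1/2=-2975/761, d=(M2−M1)/(6·3)=6550/6849, b=Δ1−h1·(2M1+M2)/6=-485/2283
seg 2: a=-5, c=M2/2=3575/761, d=(M3−M2)/(6·1)=-6508/2283, b=Δ2−h2·(2M2+M3)/6=4915/2283
seg 3: a=-1, c=M3/2=-2933/761, d=(M4−M3)/(6·2)=19231/18264, b=Δ3−h3·(2M3+M4)/6=6841/2283
seg 4: a=-2, c=M4/2=7499/3044, d=(M5−M4)/(6·2)=-7499/18264, b=Δ4−h4·(2M4+M5)/6=983/4566
t_q=3/2 → seg 0, τ=3/2; S=-5+17365/2283·τ+0·τ²+-2975/4566·τ³=51265/12176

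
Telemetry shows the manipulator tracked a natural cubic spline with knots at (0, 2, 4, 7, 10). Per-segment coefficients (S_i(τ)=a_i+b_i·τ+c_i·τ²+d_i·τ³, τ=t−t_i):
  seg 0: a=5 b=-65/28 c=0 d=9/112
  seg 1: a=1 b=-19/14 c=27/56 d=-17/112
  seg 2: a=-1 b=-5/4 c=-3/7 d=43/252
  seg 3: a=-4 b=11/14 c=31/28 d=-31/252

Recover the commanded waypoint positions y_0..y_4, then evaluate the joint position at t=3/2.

y_0=5 y_1=1 y_2=-1 y_3=-4 y_4=5
S(3/2) = 229/128

y_0 = S_0(0) = a_0 = 5
y_1 = S_1(0) = a_1 = 1
y_2 = S_2(0) = a_2 = -1
y_3 = S_3(0) = a_3 = -4
y_4 = S_3(3) = 5
t_q=3/2 is in segment 0 (τ=3/2); S_0(τ)=229/128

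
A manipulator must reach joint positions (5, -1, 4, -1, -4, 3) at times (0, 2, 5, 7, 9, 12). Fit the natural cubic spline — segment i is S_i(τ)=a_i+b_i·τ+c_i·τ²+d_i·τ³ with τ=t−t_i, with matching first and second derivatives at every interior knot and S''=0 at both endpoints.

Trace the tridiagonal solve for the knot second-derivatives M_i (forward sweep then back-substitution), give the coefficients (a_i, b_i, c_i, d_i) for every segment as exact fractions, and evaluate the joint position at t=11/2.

  seg 0: a=5 b=-7049/1629 c=0 d=1081/3258
  seg 1: a=-1 b=-563/1629 c=1081/543 d=-6451/14661
  seg 2: a=4 b=-458/1629 c=-3208/1629 d=5603/13032
  seg 3: a=-1 b=-3257/1086 c=3977/6516 d=907/13032
  seg 4: a=-4 b=452/1629 c=3349/3258 d=-3349/29322
S(11/2) = 39627/11584

Δ: Δ0=-3, Δ1=5/3, Δ2=-5/2, Δ3=-3/2, Δ4=7/3
row 1: diag=10, rhs=28; c'=3/10, d'=14/5
row 2: denom=10−3·3/10=91/10; d'=(-25−3·14/5)/(91/10)=-334/91
row 3: denom=8−2·20/91=688/91; d'=(6−2·-334/91)/(688/91)=607/344
row 4: denom=10−2·91/344=1629/172; d'=(23−2·607/344)/(1629/172)=3349/1629
back: M4=3349/1629
back: M3=607/344−91/344·3349/1629=3977/3258
back: M2=-334/91−20/91·3977/3258=-6416/1629
back: M1=14/5−3/10·-6416/1629=2162/543
M: M0=0, M1=2162/543, M2=-6416/1629, M3=3977/3258, M4=3349/1629, M5=0
seg 0: a=5, c=M0/2=0, d=(M1−M0)/(6·2)=1081/3258, b=Δ0−h0·(2M0+M1)/6=-7049/1629
seg 1: a=-1, c=M1/2=1081/543, d=(M2−M1)/(6·3)=-6451/14661, b=Δ1−h1·(2M1+M2)/6=-563/1629
seg 2: a=4, c=M2/2=-3208/1629, d=(M3−M2)/(6·2)=5603/13032, b=Δ2−h2·(2M2+M3)/6=-458/1629
seg 3: a=-1, c=M3/2=3977/6516, d=(M4−M3)/(6·2)=907/13032, b=Δ3−h3·(2M3+M4)/6=-3257/1086
seg 4: a=-4, c=M4/2=3349/3258, d=(M5−M4)/(6·3)=-3349/29322, b=Δ4−h4·(2M4+M5)/6=452/1629
t_q=11/2 → seg 2, τ=1/2; S=4+-458/1629·τ+-3208/1629·τ²+5603/13032·τ³=39627/11584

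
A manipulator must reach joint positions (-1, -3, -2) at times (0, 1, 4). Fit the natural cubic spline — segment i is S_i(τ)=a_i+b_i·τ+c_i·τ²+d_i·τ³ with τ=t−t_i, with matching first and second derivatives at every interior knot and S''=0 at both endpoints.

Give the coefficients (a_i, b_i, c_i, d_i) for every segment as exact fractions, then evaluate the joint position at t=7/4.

Δ: Δ0=-2, Δ1=1/3
row 1: diag=8, rhs=14; c'=3/8, d'=7/4
back: M1=7/4
M: M0=0, M1=7/4, M2=0
seg 0: a=-1, c=M0/2=0, d=(M1−M0)/(6·1)=7/24, b=Δ0−h0·(2M0+M1)/6=-55/24
seg 1: a=-3, c=M1/2=7/8, d=(M2−M1)/(6·3)=-7/72, b=Δ1−h1·(2M1+M2)/6=-17/12
t_q=7/4 → seg 1, τ=3/4; S=-3+-17/12·τ+7/8·τ²+-7/72·τ³=-1849/512

  seg 0: a=-1 b=-55/24 c=0 d=7/24
  seg 1: a=-3 b=-17/12 c=7/8 d=-7/72
S(7/4) = -1849/512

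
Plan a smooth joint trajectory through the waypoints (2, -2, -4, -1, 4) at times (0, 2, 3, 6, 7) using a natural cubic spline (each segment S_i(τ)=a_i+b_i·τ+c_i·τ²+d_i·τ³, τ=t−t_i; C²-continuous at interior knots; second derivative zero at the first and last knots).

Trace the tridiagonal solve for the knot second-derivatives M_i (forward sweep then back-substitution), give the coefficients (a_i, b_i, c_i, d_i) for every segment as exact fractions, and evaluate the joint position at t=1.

Δ: Δ0=-2, Δ1=-2, Δ2=1, Δ3=5
row 1: diag=6, rhs=0; c'=1/6, d'=0
row 2: denom=8−1·1/6=47/6; d'=(18−1·0)/(47/6)=108/47
row 3: denom=8−3·18/47=322/47; d'=(24−3·108/47)/(322/47)=402/161
back: M3=402/161
back: M2=108/47−18/47·402/161=216/161
back: M1=0−1/6·216/161=-36/161
M: M0=0, M1=-36/161, M2=216/161, M3=402/161, M4=0
seg 0: a=2, c=M0/2=0, d=(M1−M0)/(6·2)=-3/161, b=Δ0−h0·(2M0+M1)/6=-310/161
seg 1: a=-2, c=M1/2=-18/161, d=(M2−M1)/(6·1)=6/23, b=Δ1−h1·(2M1+M2)/6=-346/161
seg 2: a=-4, c=M2/2=108/161, d=(M3−M2)/(6·3)=31/483, b=Δ2−h2·(2M2+M3)/6=-256/161
seg 3: a=-1, c=M3/2=201/161, d=(M4−M3)/(6·1)=-67/161, b=Δ3−h3·(2M3+M4)/6=671/161
t_q=1 → seg 0, τ=1; S=2+-310/161·τ+0·τ²+-3/161·τ³=9/161

  seg 0: a=2 b=-310/161 c=0 d=-3/161
  seg 1: a=-2 b=-346/161 c=-18/161 d=6/23
  seg 2: a=-4 b=-256/161 c=108/161 d=31/483
  seg 3: a=-1 b=671/161 c=201/161 d=-67/161
S(1) = 9/161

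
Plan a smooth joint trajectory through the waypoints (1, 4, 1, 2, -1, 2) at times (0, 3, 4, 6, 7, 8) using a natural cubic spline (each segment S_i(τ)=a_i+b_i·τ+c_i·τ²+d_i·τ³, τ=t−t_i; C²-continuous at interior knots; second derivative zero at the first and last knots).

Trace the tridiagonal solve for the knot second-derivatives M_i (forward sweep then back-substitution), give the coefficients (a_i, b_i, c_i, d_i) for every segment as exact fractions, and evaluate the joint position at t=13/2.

  seg 0: a=1 b=5557/1906 c=0 d=-1217/5718
  seg 1: a=4 b=-2698/953 c=-3651/1906 d=3329/1906
  seg 2: a=1 b=-2711/1906 c=3168/953 d=-1126/953
  seg 3: a=2 b=-4391/1906 c=-3588/953 d=5849/1906
  seg 4: a=-1 b=-598/953 c=10371/1906 d=-3457/1906
S(13/2) = 4429/15248

Δ: Δ0=1, Δ1=-3, Δ2=1/2, Δ3=-3, Δ4=3
row 1: diag=8, rhs=-24; c'=1/8, d'=-3
row 2: denom=6−1·1/8=47/8; d'=(21−1·-3)/(47/8)=192/47
row 3: denom=6−2·16/47=250/47; d'=(-21−2·192/47)/(250/47)=-1371/250
row 4: denom=4−1·47/250=953/250; d'=(36−1·-1371/250)/(953/250)=10371/953
back: M4=10371/953
back: M3=-1371/250−47/250·10371/953=-7176/953
back: M2=192/47−16/47·-7176/953=6336/953
back: M1=-3−1/8·6336/953=-3651/953
M: M0=0, M1=-3651/953, M2=6336/953, M3=-7176/953, M4=10371/953, M5=0
seg 0: a=1, c=M0/2=0, d=(M1−M0)/(6·3)=-1217/5718, b=Δ0−h0·(2M0+M1)/6=5557/1906
seg 1: a=4, c=M1/2=-3651/1906, d=(M2−M1)/(6·1)=3329/1906, b=Δ1−h1·(2M1+M2)/6=-2698/953
seg 2: a=1, c=M2/2=3168/953, d=(M3−M2)/(6·2)=-1126/953, b=Δ2−h2·(2M2+M3)/6=-2711/1906
seg 3: a=2, c=M3/2=-3588/953, d=(M4−M3)/(6·1)=5849/1906, b=Δ3−h3·(2M3+M4)/6=-4391/1906
seg 4: a=-1, c=M4/2=10371/1906, d=(M5−M4)/(6·1)=-3457/1906, b=Δ4−h4·(2M4+M5)/6=-598/953
t_q=13/2 → seg 3, τ=1/2; S=2+-4391/1906·τ+-3588/953·τ²+5849/1906·τ³=4429/15248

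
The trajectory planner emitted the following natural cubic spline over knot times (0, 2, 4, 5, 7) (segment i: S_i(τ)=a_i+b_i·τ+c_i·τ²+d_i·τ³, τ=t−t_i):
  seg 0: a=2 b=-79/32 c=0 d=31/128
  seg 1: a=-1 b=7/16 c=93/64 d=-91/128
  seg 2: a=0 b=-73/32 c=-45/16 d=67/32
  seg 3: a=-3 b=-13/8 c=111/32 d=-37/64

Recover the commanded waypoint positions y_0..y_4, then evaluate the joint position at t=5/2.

y_0 = S_0(0) = a_0 = 2
y_1 = S_1(0) = a_1 = -1
y_2 = S_2(0) = a_2 = 0
y_3 = S_3(0) = a_3 = -3
y_4 = S_3(2) = 3
t_q=5/2 is in segment 1 (τ=1/2); S_1(τ)=-519/1024

y_0=2 y_1=-1 y_2=0 y_3=-3 y_4=3
S(5/2) = -519/1024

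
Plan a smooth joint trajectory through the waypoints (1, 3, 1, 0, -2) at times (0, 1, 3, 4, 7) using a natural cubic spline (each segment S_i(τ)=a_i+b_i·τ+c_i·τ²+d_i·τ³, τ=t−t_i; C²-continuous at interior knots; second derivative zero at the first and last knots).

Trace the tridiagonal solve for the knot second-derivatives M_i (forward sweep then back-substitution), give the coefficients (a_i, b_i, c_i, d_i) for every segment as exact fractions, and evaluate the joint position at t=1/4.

Δ: Δ0=2, Δ1=-1, Δ2=-1, Δ3=-2/3
row 1: diag=6, rhs=-18; c'=1/3, d'=-3
row 2: denom=6−2·1/3=16/3; d'=(0−2·-3)/(16/3)=9/8
row 3: denom=8−1·3/16=125/16; d'=(2−1·9/8)/(125/16)=14/125
back: M3=14/125
back: M2=9/8−3/16·14/125=138/125
back: M1=-3−1/3·138/125=-421/125
M: M0=0, M1=-421/125, M2=138/125, M3=14/125, M4=0
seg 0: a=1, c=M0/2=0, d=(M1−M0)/(6·1)=-421/750, b=Δ0−h0·(2M0+M1)/6=1921/750
seg 1: a=3, c=M1/2=-421/250, d=(M2−M1)/(6·2)=559/1500, b=Δ1−h1·(2M1+M2)/6=329/375
seg 2: a=1, c=M2/2=69/125, d=(M3−M2)/(6·1)=-62/375, b=Δ2−h2·(2M2+M3)/6=-104/75
seg 3: a=0, c=M3/2=7/125, d=(M4−M3)/(6·3)=-7/1125, b=Δ3−h3·(2M3+M4)/6=-292/375
t_q=1/4 → seg 0, τ=1/4; S=1+1921/750·τ+0·τ²+-421/750·τ³=5221/3200

  seg 0: a=1 b=1921/750 c=0 d=-421/750
  seg 1: a=3 b=329/375 c=-421/250 d=559/1500
  seg 2: a=1 b=-104/75 c=69/125 d=-62/375
  seg 3: a=0 b=-292/375 c=7/125 d=-7/1125
S(1/4) = 5221/3200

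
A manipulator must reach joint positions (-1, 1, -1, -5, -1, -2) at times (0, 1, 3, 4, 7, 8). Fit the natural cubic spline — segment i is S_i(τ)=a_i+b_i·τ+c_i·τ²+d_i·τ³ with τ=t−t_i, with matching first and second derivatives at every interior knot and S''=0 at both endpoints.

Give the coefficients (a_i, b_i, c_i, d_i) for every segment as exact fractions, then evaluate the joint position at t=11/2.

  seg 0: a=-1 b=5941/2568 c=0 d=-805/2568
  seg 1: a=1 b=1763/1284 c=-805/856 d=-79/642
  seg 2: a=-1 b=-4963/1284 c=-1437/856 d=3965/2568
  seg 3: a=-5 b=-6653/2568 c=316/107 d=-4225/7704
  seg 4: a=-1 b=413/1284 c=-1697/856 d=1697/2568
S(11/2) = -28023/6848

Δ: Δ0=2, Δ1=-1, Δ2=-4, Δ3=4/3, Δ4=-1
row 1: diag=6, rhs=-18; c'=1/3, d'=-3
row 2: denom=6−2·1/3=16/3; d'=(-18−2·-3)/(16/3)=-9/4
row 3: denom=8−1·3/16=125/16; d'=(32−1·-9/4)/(125/16)=548/125
row 4: denom=8−3·48/125=856/125; d'=(-14−3·548/125)/(856/125)=-1697/428
back: M4=-1697/428
back: M3=548/125−48/125·-1697/428=632/107
back: M2=-9/4−3/16·632/107=-1437/428
back: M1=-3−1/3·-1437/428=-805/428
M: M0=0, M1=-805/428, M2=-1437/428, M3=632/107, M4=-1697/428, M5=0
seg 0: a=-1, c=M0/2=0, d=(M1−M0)/(6·1)=-805/2568, b=Δ0−h0·(2M0+M1)/6=5941/2568
seg 1: a=1, c=M1/2=-805/856, d=(M2−M1)/(6·2)=-79/642, b=Δ1−h1·(2M1+M2)/6=1763/1284
seg 2: a=-1, c=M2/2=-1437/856, d=(M3−M2)/(6·1)=3965/2568, b=Δ2−h2·(2M2+M3)/6=-4963/1284
seg 3: a=-5, c=M3/2=316/107, d=(M4−M3)/(6·3)=-4225/7704, b=Δ3−h3·(2M3+M4)/6=-6653/2568
seg 4: a=-1, c=M4/2=-1697/856, d=(M5−M4)/(6·1)=1697/2568, b=Δ4−h4·(2M4+M5)/6=413/1284
t_q=11/2 → seg 3, τ=3/2; S=-5+-6653/2568·τ+316/107·τ²+-4225/7704·τ³=-28023/6848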